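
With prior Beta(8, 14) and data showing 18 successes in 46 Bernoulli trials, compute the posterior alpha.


Conjugate update: alpha_posterior = alpha_prior + k
= 8 + 18 = 26

26


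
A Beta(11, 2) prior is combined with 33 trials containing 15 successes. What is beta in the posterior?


In conjugate updating:
beta_posterior = beta_prior + (n - k)
= 2 + (33 - 15)
= 2 + 18 = 20

20


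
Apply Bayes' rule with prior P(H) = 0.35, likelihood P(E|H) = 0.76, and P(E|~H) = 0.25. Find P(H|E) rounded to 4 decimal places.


Step 1: Compute marginal P(E) = P(E|H)P(H) + P(E|~H)P(~H)
= 0.76*0.35 + 0.25*0.65 = 0.4285
Step 2: P(H|E) = P(E|H)P(H)/P(E) = 0.266/0.4285
= 0.6208

0.6208


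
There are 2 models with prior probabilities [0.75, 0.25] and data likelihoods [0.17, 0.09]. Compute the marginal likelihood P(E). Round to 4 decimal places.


P(E) = sum over models of P(M_i) * P(E|M_i)
= 0.75*0.17 + 0.25*0.09
= 0.15

0.15


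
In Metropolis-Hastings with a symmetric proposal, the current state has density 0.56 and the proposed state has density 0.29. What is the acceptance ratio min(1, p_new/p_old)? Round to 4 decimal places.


Ratio = p_new / p_old = 0.29 / 0.56 = 0.5179
Acceptance = min(1, 0.5179) = 0.5179

0.5179


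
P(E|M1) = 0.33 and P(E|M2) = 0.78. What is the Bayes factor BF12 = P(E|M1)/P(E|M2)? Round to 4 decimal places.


Bayes factor BF12 = P(E|M1) / P(E|M2)
= 0.33 / 0.78
= 0.4231

0.4231


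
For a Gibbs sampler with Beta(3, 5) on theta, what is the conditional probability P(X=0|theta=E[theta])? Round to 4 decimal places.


E[theta] = 3/(3+5) = 0.375
P(X=0|theta) = 1 - theta = 0.625

0.625


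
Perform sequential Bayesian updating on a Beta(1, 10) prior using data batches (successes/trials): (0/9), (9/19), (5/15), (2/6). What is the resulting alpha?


Accumulate successes: 16
Posterior alpha = prior alpha + sum of successes
= 1 + 16 = 17

17


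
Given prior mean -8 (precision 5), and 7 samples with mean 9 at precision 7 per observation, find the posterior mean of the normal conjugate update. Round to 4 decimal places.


The posterior mean is a precision-weighted average of prior and data.
Post. prec. = 5 + 49 = 54
Post. mean = (-40 + 441)/54 = 401/54 = 7.4259

7.4259


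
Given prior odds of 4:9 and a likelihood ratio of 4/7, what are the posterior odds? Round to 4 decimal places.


Posterior odds = prior odds * LR
Prior odds = 4/9 = 0.4444
LR = 4/7 = 0.5714
Posterior odds = 0.4444 * 0.5714 = 0.254

0.254


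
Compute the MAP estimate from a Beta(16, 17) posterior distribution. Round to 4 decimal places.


MAP = mode of Beta distribution
= (alpha - 1)/(alpha + beta - 2)
= (16-1)/(16+17-2)
= 15/31 = 0.4839

0.4839


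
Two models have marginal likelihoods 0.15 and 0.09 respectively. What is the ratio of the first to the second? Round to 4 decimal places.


Evidence ratio = 0.15 / 0.09
= 1.6667

1.6667


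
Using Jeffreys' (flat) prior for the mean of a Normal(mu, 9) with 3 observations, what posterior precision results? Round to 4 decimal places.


Flat prior means prior precision is 0.
Posterior precision = n / sigma^2 = 3/9 = 0.3333

0.3333


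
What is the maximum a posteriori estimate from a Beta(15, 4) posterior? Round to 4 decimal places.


The MAP estimate equals the mode of the distribution.
Mode of Beta(a,b) = (a-1)/(a+b-2)
= 14/17
= 0.8235

0.8235


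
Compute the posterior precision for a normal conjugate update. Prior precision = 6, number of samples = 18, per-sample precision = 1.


tau_post = tau_0 + n * tau
= 6 + 18 * 1 = 24

24


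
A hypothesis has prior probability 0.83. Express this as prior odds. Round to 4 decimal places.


Odds = P(H) / P(not H) = 0.83 / 0.17
= 4.8824

4.8824


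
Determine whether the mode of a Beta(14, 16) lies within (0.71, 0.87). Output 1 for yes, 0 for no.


First find the mode: (a-1)/(a+b-2) = 0.4643
Is 0.4643 in (0.71, 0.87)? 0

0


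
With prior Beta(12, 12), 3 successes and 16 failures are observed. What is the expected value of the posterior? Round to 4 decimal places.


Posterior = Beta(15, 28)
E[theta] = alpha/(alpha+beta)
= 15/43 = 0.3488

0.3488


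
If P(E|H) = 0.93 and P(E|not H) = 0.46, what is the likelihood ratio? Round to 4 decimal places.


Likelihood ratio = P(E|H) / P(E|not H)
= 0.93 / 0.46
= 2.0217

2.0217


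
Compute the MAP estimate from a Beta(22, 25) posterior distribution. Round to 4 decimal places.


MAP = mode of Beta distribution
= (alpha - 1)/(alpha + beta - 2)
= (22-1)/(22+25-2)
= 21/45 = 0.4667

0.4667


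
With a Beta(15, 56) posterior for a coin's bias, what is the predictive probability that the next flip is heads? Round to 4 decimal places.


The predictive probability equals the posterior mean.
P(next = heads) = alpha / (alpha + beta)
= 15 / 71 = 0.2113

0.2113


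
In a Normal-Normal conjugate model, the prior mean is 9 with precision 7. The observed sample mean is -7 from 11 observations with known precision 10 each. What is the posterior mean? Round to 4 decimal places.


Posterior precision = tau0 + n*tau = 7 + 11*10 = 117
Posterior mean = (tau0*mu0 + n*tau*xbar) / posterior_precision
= (7*9 + 11*10*-7) / 117
= -707 / 117 = -6.0427

-6.0427


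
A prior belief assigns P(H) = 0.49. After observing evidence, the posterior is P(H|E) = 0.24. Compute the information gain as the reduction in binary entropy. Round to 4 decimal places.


H(prior) = -0.49*log2(0.49) - 0.51*log2(0.51)
= 0.9997
H(post) = -0.24*log2(0.24) - 0.76*log2(0.76)
= 0.795
IG = 0.9997 - 0.795 = 0.2047

0.2047


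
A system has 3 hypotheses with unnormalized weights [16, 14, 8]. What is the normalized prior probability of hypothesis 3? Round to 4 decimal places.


The normalized prior is the weight divided by the total.
Total weight = 38
P(H3) = 8 / 38 = 0.2105

0.2105


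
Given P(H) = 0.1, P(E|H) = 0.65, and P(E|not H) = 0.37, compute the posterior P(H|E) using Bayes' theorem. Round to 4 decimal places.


By Bayes' theorem: P(H|E) = P(E|H)*P(H) / P(E)
P(E) = P(E|H)*P(H) + P(E|not H)*P(not H)
P(E) = 0.65*0.1 + 0.37*0.9 = 0.398
P(H|E) = 0.65*0.1 / 0.398 = 0.1633

0.1633


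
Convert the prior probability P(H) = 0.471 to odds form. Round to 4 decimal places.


P(not H) = 1 - 0.471 = 0.529
Odds = 0.471 / 0.529 = 0.8904

0.8904


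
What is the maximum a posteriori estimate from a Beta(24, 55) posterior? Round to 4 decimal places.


The MAP estimate equals the mode of the distribution.
Mode of Beta(a,b) = (a-1)/(a+b-2)
= 23/77
= 0.2987

0.2987


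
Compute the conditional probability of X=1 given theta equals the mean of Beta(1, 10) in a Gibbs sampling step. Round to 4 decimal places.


Mean of Beta(1, 10) = 0.0909
P(X=1 | theta=0.0909) = 0.0909

0.0909


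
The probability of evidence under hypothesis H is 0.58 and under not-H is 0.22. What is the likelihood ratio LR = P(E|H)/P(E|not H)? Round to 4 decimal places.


LR = 0.58 / 0.22
= 2.6364

2.6364


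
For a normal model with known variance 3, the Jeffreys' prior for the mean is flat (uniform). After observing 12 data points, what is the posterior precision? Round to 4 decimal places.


Jeffreys' prior for normal mean (known variance) is flat.
Prior precision = 0.
Posterior precision = prior_prec + n/sigma^2 = 0 + 12/3
= 4.0

4.0


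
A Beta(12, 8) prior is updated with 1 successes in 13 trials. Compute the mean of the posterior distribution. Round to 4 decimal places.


After update: Beta(13, 20)
Mean = 13 / (13 + 20) = 13 / 33
= 0.3939

0.3939


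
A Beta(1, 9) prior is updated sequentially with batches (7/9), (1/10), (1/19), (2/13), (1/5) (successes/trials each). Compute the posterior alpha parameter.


Sequential conjugate updating is equivalent to a single batch update.
Total successes across all batches = 12
alpha_posterior = alpha_prior + total_successes = 1 + 12
= 13

13


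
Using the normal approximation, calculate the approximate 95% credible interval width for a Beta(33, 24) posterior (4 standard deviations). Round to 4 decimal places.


Var(Beta) = 33*24/(57^2 * 58) = 0.0042
SD = 0.0648
Width ~ 4*SD = 0.2593

0.2593


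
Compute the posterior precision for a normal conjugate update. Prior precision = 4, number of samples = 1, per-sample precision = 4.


tau_post = tau_0 + n * tau
= 4 + 1 * 4 = 8

8


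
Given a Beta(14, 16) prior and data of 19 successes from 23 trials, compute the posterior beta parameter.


Number of failures = 23 - 19 = 4
Posterior beta = 16 + 4 = 20

20


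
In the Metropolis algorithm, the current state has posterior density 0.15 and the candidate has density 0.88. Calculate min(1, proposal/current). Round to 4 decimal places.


Ratio = 0.88/0.15 = 5.8667
Acceptance probability = min(1, 5.8667)
= 1.0

1.0


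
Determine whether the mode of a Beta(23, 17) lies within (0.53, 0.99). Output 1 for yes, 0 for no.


First find the mode: (a-1)/(a+b-2) = 0.5789
Is 0.5789 in (0.53, 0.99)? 1

1


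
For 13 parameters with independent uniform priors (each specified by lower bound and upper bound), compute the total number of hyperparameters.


A uniform prior has 2 hyperparameters per parameter.
Total = 13 * 2 = 26

26


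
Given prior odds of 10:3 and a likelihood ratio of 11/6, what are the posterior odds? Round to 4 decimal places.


Posterior odds = prior odds * LR
Prior odds = 10/3 = 3.3333
LR = 11/6 = 1.8333
Posterior odds = 3.3333 * 1.8333 = 6.1111

6.1111


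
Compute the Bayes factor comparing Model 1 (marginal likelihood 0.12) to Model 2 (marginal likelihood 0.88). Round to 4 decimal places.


BF12 = marginal likelihood of M1 / marginal likelihood of M2
= 0.12/0.88
= 0.1364

0.1364


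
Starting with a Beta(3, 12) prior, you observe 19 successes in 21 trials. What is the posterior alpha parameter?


For a Beta-Binomial conjugate model:
Posterior alpha = prior alpha + number of successes
= 3 + 19 = 22

22


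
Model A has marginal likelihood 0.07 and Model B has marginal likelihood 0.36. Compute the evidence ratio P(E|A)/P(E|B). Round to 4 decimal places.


Evidence ratio = P(E|A) / P(E|B)
= 0.07 / 0.36
= 0.1944

0.1944


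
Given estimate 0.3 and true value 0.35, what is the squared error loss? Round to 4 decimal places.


Squared error = (estimate - true)^2
Difference = -0.05
Loss = -0.05^2 = 0.0025

0.0025


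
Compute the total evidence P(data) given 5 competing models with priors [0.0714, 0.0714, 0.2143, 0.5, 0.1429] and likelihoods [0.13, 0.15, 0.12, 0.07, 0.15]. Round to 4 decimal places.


Marginal likelihood = sum P(model_i) * P(data|model_i)
Model 1: 0.0714 * 0.13 = 0.0093
Model 2: 0.0714 * 0.15 = 0.0107
Model 3: 0.2143 * 0.12 = 0.0257
Model 4: 0.5 * 0.07 = 0.035
Model 5: 0.1429 * 0.15 = 0.0214
Total = 0.1021

0.1021


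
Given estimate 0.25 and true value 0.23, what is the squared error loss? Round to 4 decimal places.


Squared error = (estimate - true)^2
Difference = 0.02
Loss = 0.02^2 = 0.0004

0.0004


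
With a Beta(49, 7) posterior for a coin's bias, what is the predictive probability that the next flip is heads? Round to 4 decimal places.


The predictive probability equals the posterior mean.
P(next = heads) = alpha / (alpha + beta)
= 49 / 56 = 0.875

0.875


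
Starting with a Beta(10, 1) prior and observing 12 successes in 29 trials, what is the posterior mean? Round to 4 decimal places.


Posterior parameters: alpha = 10 + 12 = 22
beta = 1 + 17 = 18
Posterior mean = alpha / (alpha + beta) = 22 / 40
= 0.55

0.55


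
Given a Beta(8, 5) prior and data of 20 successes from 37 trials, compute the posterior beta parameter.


Number of failures = 37 - 20 = 17
Posterior beta = 5 + 17 = 22

22


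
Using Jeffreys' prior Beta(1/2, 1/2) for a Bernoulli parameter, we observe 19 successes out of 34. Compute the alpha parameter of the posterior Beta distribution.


Conjugate update: Beta(0.5 + k, 0.5 + n - k).
k = 19, n - k = 15
Posterior alpha = 0.5 + k = 0.5 + 19 = 19.5

19.5


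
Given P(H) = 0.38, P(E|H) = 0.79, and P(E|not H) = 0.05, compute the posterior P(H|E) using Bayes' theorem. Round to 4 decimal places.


By Bayes' theorem: P(H|E) = P(E|H)*P(H) / P(E)
P(E) = P(E|H)*P(H) + P(E|not H)*P(not H)
P(E) = 0.79*0.38 + 0.05*0.62 = 0.3312
P(H|E) = 0.79*0.38 / 0.3312 = 0.9064

0.9064


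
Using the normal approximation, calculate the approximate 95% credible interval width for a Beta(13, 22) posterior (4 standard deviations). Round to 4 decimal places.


Var(Beta) = 13*22/(35^2 * 36) = 0.0065
SD = 0.0805
Width ~ 4*SD = 0.3221

0.3221


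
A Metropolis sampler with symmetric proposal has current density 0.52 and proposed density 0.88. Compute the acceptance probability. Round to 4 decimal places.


For symmetric proposals, acceptance = min(1, pi(x*)/pi(x))
= min(1, 0.88/0.52)
= min(1, 1.6923) = 1.0

1.0


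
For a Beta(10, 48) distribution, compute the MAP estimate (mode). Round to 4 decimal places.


MAP = mode = (a-1)/(a+b-2)
= (10-1)/(10+48-2)
= 9/56 = 0.1607

0.1607


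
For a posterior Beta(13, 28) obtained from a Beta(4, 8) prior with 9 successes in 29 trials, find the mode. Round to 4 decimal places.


Mode = (alpha - 1) / (alpha + beta - 2)
= 12 / 39
= 0.3077

0.3077


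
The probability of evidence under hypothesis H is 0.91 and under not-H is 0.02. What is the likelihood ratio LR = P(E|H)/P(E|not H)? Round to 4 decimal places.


LR = 0.91 / 0.02
= 45.5

45.5


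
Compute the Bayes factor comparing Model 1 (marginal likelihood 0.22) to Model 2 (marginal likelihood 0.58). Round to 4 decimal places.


BF12 = marginal likelihood of M1 / marginal likelihood of M2
= 0.22/0.58
= 0.3793

0.3793


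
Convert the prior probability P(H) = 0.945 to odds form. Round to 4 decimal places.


P(not H) = 1 - 0.945 = 0.055
Odds = 0.945 / 0.055 = 17.1818

17.1818


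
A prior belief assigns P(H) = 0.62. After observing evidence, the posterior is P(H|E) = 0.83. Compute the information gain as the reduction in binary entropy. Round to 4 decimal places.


H(prior) = -0.62*log2(0.62) - 0.38*log2(0.38)
= 0.958
H(post) = -0.83*log2(0.83) - 0.17*log2(0.17)
= 0.6577
IG = 0.958 - 0.6577 = 0.3003

0.3003


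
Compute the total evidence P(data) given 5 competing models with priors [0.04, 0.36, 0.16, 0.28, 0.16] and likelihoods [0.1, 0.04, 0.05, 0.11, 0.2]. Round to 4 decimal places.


Marginal likelihood = sum P(model_i) * P(data|model_i)
Model 1: 0.04 * 0.1 = 0.004
Model 2: 0.36 * 0.04 = 0.0144
Model 3: 0.16 * 0.05 = 0.008
Model 4: 0.28 * 0.11 = 0.0308
Model 5: 0.16 * 0.2 = 0.032
Total = 0.0892

0.0892


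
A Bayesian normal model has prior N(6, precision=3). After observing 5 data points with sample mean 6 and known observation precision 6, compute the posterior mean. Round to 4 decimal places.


Posterior mean = (prior_precision * prior_mean + n * data_precision * data_mean) / (prior_precision + n * data_precision)
Numerator = 3*6 + 5*6*6 = 198
Denominator = 3 + 5*6 = 33
Posterior mean = 6.0

6.0


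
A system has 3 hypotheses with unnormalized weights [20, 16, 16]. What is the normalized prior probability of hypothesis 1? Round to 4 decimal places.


The normalized prior is the weight divided by the total.
Total weight = 52
P(H1) = 20 / 52 = 0.3846

0.3846


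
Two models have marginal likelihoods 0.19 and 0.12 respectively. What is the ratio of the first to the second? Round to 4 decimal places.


Evidence ratio = 0.19 / 0.12
= 1.5833

1.5833


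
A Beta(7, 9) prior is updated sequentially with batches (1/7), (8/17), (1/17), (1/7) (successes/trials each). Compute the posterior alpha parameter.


Sequential conjugate updating is equivalent to a single batch update.
Total successes across all batches = 11
alpha_posterior = alpha_prior + total_successes = 7 + 11
= 18

18


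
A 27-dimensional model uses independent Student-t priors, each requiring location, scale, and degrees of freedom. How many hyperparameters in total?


Per parameter: 3 (location, scale, and degrees of freedom).
Total = 27 * 3 = 81

81


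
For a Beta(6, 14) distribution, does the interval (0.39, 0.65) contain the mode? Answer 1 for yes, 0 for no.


Mode of Beta(a,b) = (a-1)/(a+b-2)
= (6-1)/(6+14-2) = 0.2778
Check: 0.39 <= 0.2778 <= 0.65?
Result: 0

0


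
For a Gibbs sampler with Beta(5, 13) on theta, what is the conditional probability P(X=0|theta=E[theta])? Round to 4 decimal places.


E[theta] = 5/(5+13) = 0.2778
P(X=0|theta) = 1 - theta = 0.7222

0.7222


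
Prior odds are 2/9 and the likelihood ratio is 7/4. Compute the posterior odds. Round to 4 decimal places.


Posterior odds = prior odds * likelihood ratio
= (2/9) * (7/4)
= 14 / 36
= 0.3889

0.3889


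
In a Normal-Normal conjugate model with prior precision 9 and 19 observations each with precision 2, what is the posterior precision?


Posterior precision = prior precision + n * observation precision
= 9 + 19 * 2
= 9 + 38 = 47

47


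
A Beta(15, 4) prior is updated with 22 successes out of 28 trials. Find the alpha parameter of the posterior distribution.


In the Beta-Binomial conjugate update:
alpha_post = alpha_prior + successes
= 15 + 22
= 37

37


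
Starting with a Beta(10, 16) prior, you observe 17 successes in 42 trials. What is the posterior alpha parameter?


For a Beta-Binomial conjugate model:
Posterior alpha = prior alpha + number of successes
= 10 + 17 = 27

27


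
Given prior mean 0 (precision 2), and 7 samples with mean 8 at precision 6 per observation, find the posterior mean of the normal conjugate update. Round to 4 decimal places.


The posterior mean is a precision-weighted average of prior and data.
Post. prec. = 2 + 42 = 44
Post. mean = (0 + 336)/44 = 336/44 = 7.6364

7.6364


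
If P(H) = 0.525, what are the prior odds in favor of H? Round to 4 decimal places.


Prior odds = P(H) / (1 - P(H))
= 0.525 / 0.475
= 1.1053

1.1053


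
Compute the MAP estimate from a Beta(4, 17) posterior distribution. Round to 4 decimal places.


MAP = mode of Beta distribution
= (alpha - 1)/(alpha + beta - 2)
= (4-1)/(4+17-2)
= 3/19 = 0.1579

0.1579


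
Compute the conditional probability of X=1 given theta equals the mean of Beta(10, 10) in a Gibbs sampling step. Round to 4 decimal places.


Mean of Beta(10, 10) = 0.5
P(X=1 | theta=0.5) = 0.5

0.5


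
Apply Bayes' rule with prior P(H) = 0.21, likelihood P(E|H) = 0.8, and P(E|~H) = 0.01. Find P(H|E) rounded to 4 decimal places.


Step 1: Compute marginal P(E) = P(E|H)P(H) + P(E|~H)P(~H)
= 0.8*0.21 + 0.01*0.79 = 0.1759
Step 2: P(H|E) = P(E|H)P(H)/P(E) = 0.168/0.1759
= 0.9551

0.9551


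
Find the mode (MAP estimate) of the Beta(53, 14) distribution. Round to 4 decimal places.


For Beta(a,b) with a,b > 1:
Mode = (a-1)/(a+b-2) = (53-1)/(67-2)
= 52/65 = 0.8

0.8


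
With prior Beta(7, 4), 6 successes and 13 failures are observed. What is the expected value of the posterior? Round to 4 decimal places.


Posterior = Beta(13, 17)
E[theta] = alpha/(alpha+beta)
= 13/30 = 0.4333

0.4333


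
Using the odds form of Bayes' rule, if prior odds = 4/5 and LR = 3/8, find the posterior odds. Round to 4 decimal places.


Bayes' rule in odds form: posterior odds = prior odds * LR
= (4 * 3) / (5 * 8)
= 12/40 = 0.3

0.3


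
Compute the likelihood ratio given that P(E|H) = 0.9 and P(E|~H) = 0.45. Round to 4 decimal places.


LR = P(E|H) / P(E|~H)
= 0.9 / 0.45 = 2.0

2.0


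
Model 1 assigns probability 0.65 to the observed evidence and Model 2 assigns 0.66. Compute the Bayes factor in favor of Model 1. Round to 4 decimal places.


BF = P(data|M1) / P(data|M2)
= 0.65 / 0.66 = 0.9848

0.9848


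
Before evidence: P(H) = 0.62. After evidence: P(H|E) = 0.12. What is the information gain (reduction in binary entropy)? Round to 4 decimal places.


Prior entropy = 0.958
Posterior entropy = 0.5294
Information gain = 0.958 - 0.5294 = 0.4287

0.4287


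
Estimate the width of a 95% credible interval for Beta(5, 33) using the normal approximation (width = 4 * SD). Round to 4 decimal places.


For Beta(a,b): Var = ab/((a+b)^2(a+b+1))
Var = 0.0029, SD = 0.0541
Approximate 95% CI width = 4 * 0.0541 = 0.2165

0.2165


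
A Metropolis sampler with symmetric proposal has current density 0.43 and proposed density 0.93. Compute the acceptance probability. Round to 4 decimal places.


For symmetric proposals, acceptance = min(1, pi(x*)/pi(x))
= min(1, 0.93/0.43)
= min(1, 2.1628) = 1.0

1.0


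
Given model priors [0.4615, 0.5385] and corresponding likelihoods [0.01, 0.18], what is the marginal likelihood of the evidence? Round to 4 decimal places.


P(E) = sum_i P(M_i) P(E|M_i)
= 0.0046 + 0.0969
= 0.1015

0.1015


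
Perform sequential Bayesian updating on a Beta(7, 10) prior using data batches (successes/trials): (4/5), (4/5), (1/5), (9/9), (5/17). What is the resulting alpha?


Accumulate successes: 23
Posterior alpha = prior alpha + sum of successes
= 7 + 23 = 30

30


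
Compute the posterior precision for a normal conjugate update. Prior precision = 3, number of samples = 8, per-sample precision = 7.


tau_post = tau_0 + n * tau
= 3 + 8 * 7 = 59

59


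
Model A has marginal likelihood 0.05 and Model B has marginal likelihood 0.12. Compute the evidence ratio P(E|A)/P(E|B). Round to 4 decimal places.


Evidence ratio = P(E|A) / P(E|B)
= 0.05 / 0.12
= 0.4167

0.4167


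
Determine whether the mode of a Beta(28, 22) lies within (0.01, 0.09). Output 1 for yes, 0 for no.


First find the mode: (a-1)/(a+b-2) = 0.5625
Is 0.5625 in (0.01, 0.09)? 0

0


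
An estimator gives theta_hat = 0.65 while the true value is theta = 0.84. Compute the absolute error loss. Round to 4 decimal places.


The absolute error loss is |theta_hat - theta|
= |0.65 - 0.84|
= 0.19

0.19


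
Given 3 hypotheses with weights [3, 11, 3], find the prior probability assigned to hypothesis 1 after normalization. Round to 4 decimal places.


To normalize, divide each weight by the sum of all weights.
Sum = 17
Prior(H1) = 3/17 = 0.1765

0.1765


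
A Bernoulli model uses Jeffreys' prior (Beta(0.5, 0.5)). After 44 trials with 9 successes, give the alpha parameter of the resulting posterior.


Posterior = Beta(prior_alpha + successes, prior_beta + failures)
= Beta(0.5 + 9, 0.5 + 35)
Posterior alpha = 0.5 + k = 0.5 + 9 = 9.5

9.5


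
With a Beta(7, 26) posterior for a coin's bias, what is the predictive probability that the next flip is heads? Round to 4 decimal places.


The predictive probability equals the posterior mean.
P(next = heads) = alpha / (alpha + beta)
= 7 / 33 = 0.2121

0.2121


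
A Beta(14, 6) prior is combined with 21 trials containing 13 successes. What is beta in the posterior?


In conjugate updating:
beta_posterior = beta_prior + (n - k)
= 6 + (21 - 13)
= 6 + 8 = 14

14


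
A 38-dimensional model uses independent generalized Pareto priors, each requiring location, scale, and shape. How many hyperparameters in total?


Per parameter: 3 (location, scale, and shape).
Total = 38 * 3 = 114

114


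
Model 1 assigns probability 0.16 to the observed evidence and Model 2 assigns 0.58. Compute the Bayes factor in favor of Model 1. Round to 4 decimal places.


BF = P(data|M1) / P(data|M2)
= 0.16 / 0.58 = 0.2759

0.2759


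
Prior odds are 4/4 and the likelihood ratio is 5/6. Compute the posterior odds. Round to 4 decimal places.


Posterior odds = prior odds * likelihood ratio
= (4/4) * (5/6)
= 20 / 24
= 0.8333

0.8333


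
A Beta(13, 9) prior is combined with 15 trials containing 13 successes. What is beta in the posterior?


In conjugate updating:
beta_posterior = beta_prior + (n - k)
= 9 + (15 - 13)
= 9 + 2 = 11

11


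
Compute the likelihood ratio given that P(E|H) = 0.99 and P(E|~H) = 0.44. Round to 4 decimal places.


LR = P(E|H) / P(E|~H)
= 0.99 / 0.44 = 2.25

2.25


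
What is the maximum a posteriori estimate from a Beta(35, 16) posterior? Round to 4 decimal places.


The MAP estimate equals the mode of the distribution.
Mode of Beta(a,b) = (a-1)/(a+b-2)
= 34/49
= 0.6939

0.6939


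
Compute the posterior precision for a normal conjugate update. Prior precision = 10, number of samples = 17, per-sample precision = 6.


tau_post = tau_0 + n * tau
= 10 + 17 * 6 = 112

112


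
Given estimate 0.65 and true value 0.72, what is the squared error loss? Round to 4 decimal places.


Squared error = (estimate - true)^2
Difference = -0.07
Loss = -0.07^2 = 0.0049

0.0049


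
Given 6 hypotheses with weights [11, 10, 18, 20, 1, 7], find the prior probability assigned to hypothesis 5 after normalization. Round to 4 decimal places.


To normalize, divide each weight by the sum of all weights.
Sum = 67
Prior(H5) = 1/67 = 0.0149

0.0149


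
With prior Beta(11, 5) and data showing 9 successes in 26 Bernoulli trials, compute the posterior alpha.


Conjugate update: alpha_posterior = alpha_prior + k
= 11 + 9 = 20

20


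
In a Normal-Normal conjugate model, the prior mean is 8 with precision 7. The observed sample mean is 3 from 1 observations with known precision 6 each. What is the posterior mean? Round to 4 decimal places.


Posterior precision = tau0 + n*tau = 7 + 1*6 = 13
Posterior mean = (tau0*mu0 + n*tau*xbar) / posterior_precision
= (7*8 + 1*6*3) / 13
= 74 / 13 = 5.6923

5.6923


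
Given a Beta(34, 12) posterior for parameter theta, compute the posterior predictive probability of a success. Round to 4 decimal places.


For a Beta-Bernoulli model, the predictive probability is the mean:
P(success) = 34/(34+12) = 34/46 = 0.7391

0.7391


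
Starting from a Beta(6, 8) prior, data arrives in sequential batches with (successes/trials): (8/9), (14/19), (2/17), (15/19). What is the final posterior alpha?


In sequential Bayesian updating, we sum all successes.
Total successes = 39
Final alpha = 6 + 39 = 45

45


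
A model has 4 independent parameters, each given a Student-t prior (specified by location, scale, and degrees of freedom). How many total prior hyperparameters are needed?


Each Student-t prior needs 3 hyperparameters (location, scale, and degrees of freedom).
Total = 3 * 4 = 12

12


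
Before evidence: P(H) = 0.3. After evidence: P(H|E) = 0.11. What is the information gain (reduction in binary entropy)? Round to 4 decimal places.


Prior entropy = 0.8813
Posterior entropy = 0.4999
Information gain = 0.8813 - 0.4999 = 0.3814

0.3814


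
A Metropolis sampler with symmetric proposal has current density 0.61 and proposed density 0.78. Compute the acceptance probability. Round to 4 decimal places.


For symmetric proposals, acceptance = min(1, pi(x*)/pi(x))
= min(1, 0.78/0.61)
= min(1, 1.2787) = 1.0

1.0


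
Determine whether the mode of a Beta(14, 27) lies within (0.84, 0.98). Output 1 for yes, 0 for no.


First find the mode: (a-1)/(a+b-2) = 0.3333
Is 0.3333 in (0.84, 0.98)? 0

0


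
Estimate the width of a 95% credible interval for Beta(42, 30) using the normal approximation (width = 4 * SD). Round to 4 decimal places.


For Beta(a,b): Var = ab/((a+b)^2(a+b+1))
Var = 0.0033, SD = 0.0577
Approximate 95% CI width = 4 * 0.0577 = 0.2308

0.2308


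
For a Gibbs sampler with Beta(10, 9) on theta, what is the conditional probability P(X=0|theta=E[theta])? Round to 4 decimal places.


E[theta] = 10/(10+9) = 0.5263
P(X=0|theta) = 1 - theta = 0.4737

0.4737


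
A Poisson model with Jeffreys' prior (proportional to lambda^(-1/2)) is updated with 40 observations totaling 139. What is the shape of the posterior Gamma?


Posterior = Gamma(0.5 + S, n)
= Gamma(0.5 + 139, 40)
Posterior shape = 0.5 + S = 0.5 + 139 = 139.5

139.5


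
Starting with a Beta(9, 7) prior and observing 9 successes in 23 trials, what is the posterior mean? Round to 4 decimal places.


Posterior parameters: alpha = 9 + 9 = 18
beta = 7 + 14 = 21
Posterior mean = alpha / (alpha + beta) = 18 / 39
= 0.4615

0.4615


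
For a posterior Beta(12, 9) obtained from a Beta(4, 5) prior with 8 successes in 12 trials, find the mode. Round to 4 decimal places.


Mode = (alpha - 1) / (alpha + beta - 2)
= 11 / 19
= 0.5789

0.5789


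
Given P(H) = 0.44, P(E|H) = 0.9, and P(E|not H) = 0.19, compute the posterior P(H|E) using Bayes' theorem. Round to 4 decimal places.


By Bayes' theorem: P(H|E) = P(E|H)*P(H) / P(E)
P(E) = P(E|H)*P(H) + P(E|not H)*P(not H)
P(E) = 0.9*0.44 + 0.19*0.56 = 0.5024
P(H|E) = 0.9*0.44 / 0.5024 = 0.7882

0.7882


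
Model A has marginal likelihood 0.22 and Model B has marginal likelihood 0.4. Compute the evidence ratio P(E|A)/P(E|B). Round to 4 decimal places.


Evidence ratio = P(E|A) / P(E|B)
= 0.22 / 0.4
= 0.55

0.55


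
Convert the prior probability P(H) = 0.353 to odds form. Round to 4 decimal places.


P(not H) = 1 - 0.353 = 0.647
Odds = 0.353 / 0.647 = 0.5456

0.5456


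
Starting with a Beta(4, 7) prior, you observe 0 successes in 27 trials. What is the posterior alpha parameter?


For a Beta-Binomial conjugate model:
Posterior alpha = prior alpha + number of successes
= 4 + 0 = 4

4


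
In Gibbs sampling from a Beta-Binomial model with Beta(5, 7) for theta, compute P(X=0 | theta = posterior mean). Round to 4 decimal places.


Posterior mean = alpha/(alpha+beta) = 5/12 = 0.4167
P(X=0|theta=mean) = 1 - theta = 0.5833

0.5833


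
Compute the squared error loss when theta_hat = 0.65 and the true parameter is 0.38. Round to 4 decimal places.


L = (theta_hat - theta_true)^2
= (0.65 - 0.38)^2
= 0.27^2 = 0.0729

0.0729


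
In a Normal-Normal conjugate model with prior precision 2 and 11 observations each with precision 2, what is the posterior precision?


Posterior precision = prior precision + n * observation precision
= 2 + 11 * 2
= 2 + 22 = 24

24


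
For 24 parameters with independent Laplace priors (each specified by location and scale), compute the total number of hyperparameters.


A Laplace prior has 2 hyperparameters per parameter.
Total = 24 * 2 = 48

48


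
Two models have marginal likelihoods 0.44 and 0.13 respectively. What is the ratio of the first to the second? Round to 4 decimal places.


Evidence ratio = 0.44 / 0.13
= 3.3846

3.3846


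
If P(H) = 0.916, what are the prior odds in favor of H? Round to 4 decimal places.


Prior odds = P(H) / (1 - P(H))
= 0.916 / 0.084
= 10.9048

10.9048


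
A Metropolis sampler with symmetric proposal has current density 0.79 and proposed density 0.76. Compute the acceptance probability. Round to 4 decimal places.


For symmetric proposals, acceptance = min(1, pi(x*)/pi(x))
= min(1, 0.76/0.79)
= min(1, 0.962) = 0.962

0.962


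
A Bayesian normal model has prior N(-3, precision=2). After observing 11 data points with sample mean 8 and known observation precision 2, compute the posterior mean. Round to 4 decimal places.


Posterior mean = (prior_precision * prior_mean + n * data_precision * data_mean) / (prior_precision + n * data_precision)
Numerator = 2*-3 + 11*2*8 = 170
Denominator = 2 + 11*2 = 24
Posterior mean = 7.0833

7.0833


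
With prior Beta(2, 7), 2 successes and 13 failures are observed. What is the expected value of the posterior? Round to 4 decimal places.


Posterior = Beta(4, 20)
E[theta] = alpha/(alpha+beta)
= 4/24 = 0.1667

0.1667


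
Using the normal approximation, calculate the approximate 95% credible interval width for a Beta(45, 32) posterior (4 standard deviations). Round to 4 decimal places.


Var(Beta) = 45*32/(77^2 * 78) = 0.0031
SD = 0.0558
Width ~ 4*SD = 0.2232

0.2232


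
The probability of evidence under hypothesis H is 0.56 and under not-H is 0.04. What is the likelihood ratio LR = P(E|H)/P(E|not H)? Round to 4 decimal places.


LR = 0.56 / 0.04
= 14.0

14.0


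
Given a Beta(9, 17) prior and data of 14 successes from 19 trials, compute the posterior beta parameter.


Number of failures = 19 - 14 = 5
Posterior beta = 17 + 5 = 22

22


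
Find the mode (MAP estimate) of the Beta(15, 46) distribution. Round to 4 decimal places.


For Beta(a,b) with a,b > 1:
Mode = (a-1)/(a+b-2) = (15-1)/(61-2)
= 14/59 = 0.2373

0.2373


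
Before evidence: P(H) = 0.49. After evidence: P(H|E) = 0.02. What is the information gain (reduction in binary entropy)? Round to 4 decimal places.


Prior entropy = 0.9997
Posterior entropy = 0.1414
Information gain = 0.9997 - 0.1414 = 0.8583

0.8583


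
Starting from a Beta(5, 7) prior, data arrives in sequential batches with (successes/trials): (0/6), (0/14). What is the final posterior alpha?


In sequential Bayesian updating, we sum all successes.
Total successes = 0
Final alpha = 5 + 0 = 5

5


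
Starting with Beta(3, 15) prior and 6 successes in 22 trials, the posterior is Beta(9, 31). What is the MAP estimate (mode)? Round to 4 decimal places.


The mode of Beta(a, b) when a > 1 and b > 1 is (a-1)/(a+b-2)
= (9 - 1) / (9 + 31 - 2)
= 8 / 38
= 0.2105

0.2105


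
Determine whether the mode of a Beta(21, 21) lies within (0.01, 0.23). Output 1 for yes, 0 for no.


First find the mode: (a-1)/(a+b-2) = 0.5
Is 0.5 in (0.01, 0.23)? 0

0


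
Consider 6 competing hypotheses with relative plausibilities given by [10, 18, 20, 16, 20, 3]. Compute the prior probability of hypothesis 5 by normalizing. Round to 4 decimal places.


Sum of weights = 10 + 18 + 20 + 16 + 20 + 3 = 87
Normalized prior for H5 = 20 / 87
= 0.2299

0.2299


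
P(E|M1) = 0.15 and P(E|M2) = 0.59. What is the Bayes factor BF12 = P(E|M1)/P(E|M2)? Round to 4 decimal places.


Bayes factor BF12 = P(E|M1) / P(E|M2)
= 0.15 / 0.59
= 0.2542

0.2542


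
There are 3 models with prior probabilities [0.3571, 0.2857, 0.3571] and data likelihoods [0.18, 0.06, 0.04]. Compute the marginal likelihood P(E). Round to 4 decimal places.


P(E) = sum over models of P(M_i) * P(E|M_i)
= 0.3571*0.18 + 0.2857*0.06 + 0.3571*0.04
= 0.0957

0.0957


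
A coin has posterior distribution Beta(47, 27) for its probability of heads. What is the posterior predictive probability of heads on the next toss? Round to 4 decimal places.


Posterior predictive = E[theta] = alpha/(alpha+beta)
= 47/74
= 0.6351

0.6351


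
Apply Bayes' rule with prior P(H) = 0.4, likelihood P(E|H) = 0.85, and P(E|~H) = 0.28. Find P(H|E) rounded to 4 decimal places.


Step 1: Compute marginal P(E) = P(E|H)P(H) + P(E|~H)P(~H)
= 0.85*0.4 + 0.28*0.6 = 0.508
Step 2: P(H|E) = P(E|H)P(H)/P(E) = 0.34/0.508
= 0.6693

0.6693


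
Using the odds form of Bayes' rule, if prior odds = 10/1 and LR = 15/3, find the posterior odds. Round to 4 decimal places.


Bayes' rule in odds form: posterior odds = prior odds * LR
= (10 * 15) / (1 * 3)
= 150/3 = 50.0

50.0


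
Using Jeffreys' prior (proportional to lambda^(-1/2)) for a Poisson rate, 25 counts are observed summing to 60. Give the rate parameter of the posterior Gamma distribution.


Conjugate update: Gamma(prior_shape + S, prior_rate + n).
Prior shape = 0.5, prior rate = 0.
Posterior rate = 0 + n = 25

25.0


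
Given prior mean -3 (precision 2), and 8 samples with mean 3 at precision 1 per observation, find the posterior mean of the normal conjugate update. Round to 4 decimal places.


The posterior mean is a precision-weighted average of prior and data.
Post. prec. = 2 + 8 = 10
Post. mean = (-6 + 24)/10 = 18/10 = 1.8

1.8


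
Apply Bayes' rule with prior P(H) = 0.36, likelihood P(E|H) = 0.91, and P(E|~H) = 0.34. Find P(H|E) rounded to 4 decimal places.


Step 1: Compute marginal P(E) = P(E|H)P(H) + P(E|~H)P(~H)
= 0.91*0.36 + 0.34*0.64 = 0.5452
Step 2: P(H|E) = P(E|H)P(H)/P(E) = 0.3276/0.5452
= 0.6009

0.6009


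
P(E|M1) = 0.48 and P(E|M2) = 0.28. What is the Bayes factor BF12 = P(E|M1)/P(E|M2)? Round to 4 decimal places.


Bayes factor BF12 = P(E|M1) / P(E|M2)
= 0.48 / 0.28
= 1.7143

1.7143


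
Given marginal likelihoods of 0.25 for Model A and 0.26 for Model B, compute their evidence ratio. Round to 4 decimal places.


Ratio = ML(A) / ML(B) = 0.25/0.26
= 0.9615

0.9615


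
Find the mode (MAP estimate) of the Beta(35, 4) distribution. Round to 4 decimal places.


For Beta(a,b) with a,b > 1:
Mode = (a-1)/(a+b-2) = (35-1)/(39-2)
= 34/37 = 0.9189

0.9189


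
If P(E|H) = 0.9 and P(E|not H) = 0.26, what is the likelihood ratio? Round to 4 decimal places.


Likelihood ratio = P(E|H) / P(E|not H)
= 0.9 / 0.26
= 3.4615

3.4615


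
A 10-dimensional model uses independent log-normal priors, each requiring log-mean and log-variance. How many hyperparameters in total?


Per parameter: 2 (log-mean and log-variance).
Total = 10 * 2 = 20

20


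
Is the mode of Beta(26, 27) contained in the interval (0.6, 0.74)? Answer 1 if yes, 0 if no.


Mode = (a-1)/(a+b-2) = 25/51 = 0.4902
Interval: (0.6, 0.74)
Contains mode? 0

0


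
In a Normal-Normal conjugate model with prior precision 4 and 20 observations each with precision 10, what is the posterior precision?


Posterior precision = prior precision + n * observation precision
= 4 + 20 * 10
= 4 + 200 = 204

204


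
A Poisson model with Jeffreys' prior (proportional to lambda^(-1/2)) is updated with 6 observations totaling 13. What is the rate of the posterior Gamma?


Posterior = Gamma(0.5 + S, n)
= Gamma(0.5 + 13, 6)
Posterior rate = 0 + n = 6

6.0


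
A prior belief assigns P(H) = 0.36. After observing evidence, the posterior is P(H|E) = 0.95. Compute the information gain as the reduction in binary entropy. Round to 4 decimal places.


H(prior) = -0.36*log2(0.36) - 0.64*log2(0.64)
= 0.9427
H(post) = -0.95*log2(0.95) - 0.05*log2(0.05)
= 0.2864
IG = 0.9427 - 0.2864 = 0.6563

0.6563


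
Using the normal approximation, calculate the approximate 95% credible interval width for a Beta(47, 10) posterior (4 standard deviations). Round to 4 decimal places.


Var(Beta) = 47*10/(57^2 * 58) = 0.0025
SD = 0.0499
Width ~ 4*SD = 0.1998

0.1998


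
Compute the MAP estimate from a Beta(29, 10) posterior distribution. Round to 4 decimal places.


MAP = mode of Beta distribution
= (alpha - 1)/(alpha + beta - 2)
= (29-1)/(29+10-2)
= 28/37 = 0.7568

0.7568


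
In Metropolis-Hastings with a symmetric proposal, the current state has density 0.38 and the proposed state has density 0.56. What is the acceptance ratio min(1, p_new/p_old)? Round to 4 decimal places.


Ratio = p_new / p_old = 0.56 / 0.38 = 1.4737
Acceptance = min(1, 1.4737) = 1.0

1.0


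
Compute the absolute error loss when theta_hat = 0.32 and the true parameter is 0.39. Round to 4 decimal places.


L = |theta_hat - theta_true|
= |0.32 - 0.39| = 0.07

0.07


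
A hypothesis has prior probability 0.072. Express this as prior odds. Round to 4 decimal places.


Odds = P(H) / P(not H) = 0.072 / 0.928
= 0.0776

0.0776


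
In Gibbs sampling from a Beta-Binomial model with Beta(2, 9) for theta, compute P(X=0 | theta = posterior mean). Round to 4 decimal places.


Posterior mean = alpha/(alpha+beta) = 2/11 = 0.1818
P(X=0|theta=mean) = 1 - theta = 0.8182

0.8182


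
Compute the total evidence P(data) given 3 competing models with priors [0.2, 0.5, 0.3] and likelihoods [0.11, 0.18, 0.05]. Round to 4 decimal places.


Marginal likelihood = sum P(model_i) * P(data|model_i)
Model 1: 0.2 * 0.11 = 0.022
Model 2: 0.5 * 0.18 = 0.09
Model 3: 0.3 * 0.05 = 0.015
Total = 0.127

0.127


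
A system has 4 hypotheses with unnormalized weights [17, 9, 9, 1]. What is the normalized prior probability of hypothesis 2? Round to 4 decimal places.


The normalized prior is the weight divided by the total.
Total weight = 36
P(H2) = 9 / 36 = 0.25

0.25


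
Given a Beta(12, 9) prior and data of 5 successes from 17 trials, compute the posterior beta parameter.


Number of failures = 17 - 5 = 12
Posterior beta = 9 + 12 = 21

21
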